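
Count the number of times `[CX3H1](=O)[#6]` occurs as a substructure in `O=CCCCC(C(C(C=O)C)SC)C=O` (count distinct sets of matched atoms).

[CX3H1](=O)[#6] is the SMARTS for an aldehyde: an sp2 carbon with one H, double-bonded to O and single-bonded to carbon.
The molecule carries 3 separate instances of an aldehyde (-CHO) meeting every constraint; each maps to a distinct set of atoms, giving 3 matches.

3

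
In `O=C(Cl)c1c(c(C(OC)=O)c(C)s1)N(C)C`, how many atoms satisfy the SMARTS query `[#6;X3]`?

6

The query [#6;X3] means: any carbon (aromatic or not) with three total connections.
Check the 16 heavy atoms by environment: 1× s (aromatic, X2) → no; 4× c (aromatic, X3) → match; 1× N (X3) → no; 4× C (X4) → no; 2× C (X3) → match; 2× O (X1) → no; 1× O (X2) → no; 1× Cl (X1) → no.
Summing the matching environments: 4 + 2 = 6 matching atoms.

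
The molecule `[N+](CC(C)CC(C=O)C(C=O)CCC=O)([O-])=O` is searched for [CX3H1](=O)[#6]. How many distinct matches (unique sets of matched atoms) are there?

[CX3H1](=O)[#6] is the SMARTS for an aldehyde: an sp2 carbon with one H, double-bonded to O and single-bonded to carbon.
The molecule carries 3 separate instances of an aldehyde (-CHO) meeting every constraint; each maps to a distinct set of atoms, giving 3 matches.

3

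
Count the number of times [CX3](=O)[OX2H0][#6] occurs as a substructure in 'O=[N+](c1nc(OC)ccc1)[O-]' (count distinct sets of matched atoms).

0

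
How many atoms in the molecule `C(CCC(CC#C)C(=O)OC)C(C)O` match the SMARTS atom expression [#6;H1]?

3

Check the 14 heavy atoms by environment: 4× C (H2) → no; 3× C (H1) → match; 2× C (H3) → no; 2× C (H0) → no; 2× O (H0) → no; 1× O (H1) → no.
That gives 3 matching atoms.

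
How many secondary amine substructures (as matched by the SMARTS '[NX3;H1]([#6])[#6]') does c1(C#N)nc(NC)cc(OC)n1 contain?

1

[NX3;H1]([#6])[#6] is the SMARTS for a secondary amine: a trivalent nitrogen with one H, bonded to two carbons.
Exactly one fragment in the molecule meets all constraints, giving 1 match.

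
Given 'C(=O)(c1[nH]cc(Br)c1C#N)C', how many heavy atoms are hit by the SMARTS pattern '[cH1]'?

The query [cH1] means: aromatic carbon bearing exactly one hydrogen.
Check the 11 heavy atoms by environment: 1× n (aromatic, H1) → no; 3× c (aromatic, H0) → no; 1× c (aromatic, H1) → match; 1× Br (H0) → no; 2× C (H0) → no; 1× N (H0) → no; 1× O (H0) → no; 1× C (H3) → no.
That gives 1 matching atom.

1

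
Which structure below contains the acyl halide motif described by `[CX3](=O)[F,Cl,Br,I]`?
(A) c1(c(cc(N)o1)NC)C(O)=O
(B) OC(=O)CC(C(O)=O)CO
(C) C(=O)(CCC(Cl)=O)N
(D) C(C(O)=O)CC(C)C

C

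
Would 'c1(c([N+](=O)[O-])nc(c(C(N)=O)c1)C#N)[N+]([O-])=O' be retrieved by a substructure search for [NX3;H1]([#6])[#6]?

No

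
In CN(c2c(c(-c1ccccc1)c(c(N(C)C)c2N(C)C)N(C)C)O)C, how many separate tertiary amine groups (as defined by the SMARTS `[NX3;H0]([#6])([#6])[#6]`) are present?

4

[NX3;H0]([#6])([#6])[#6] is the SMARTS for a tertiary amine: a trivalent nitrogen with no H, bonded to three carbons.
The molecule carries 4 separate instances of a dimethylamino group (-N(CH3)2) meeting every constraint; each maps to a distinct set of atoms, giving 4 matches.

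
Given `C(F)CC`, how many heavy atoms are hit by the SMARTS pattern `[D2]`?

2

Check the 4 heavy atoms by environment: 2× C (D2) → match; 1× C (D1) → no; 1× F (D1) → no.
That gives 2 matching atoms.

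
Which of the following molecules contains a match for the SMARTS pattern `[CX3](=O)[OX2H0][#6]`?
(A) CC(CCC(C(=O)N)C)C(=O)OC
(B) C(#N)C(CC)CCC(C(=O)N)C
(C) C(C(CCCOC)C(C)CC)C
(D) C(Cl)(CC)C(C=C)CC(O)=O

A

[CX3](=O)[OX2H0][#6] describes a carbonyl carbon bonded to an oxygen that is itself bonded to carbon (no H on that O) (an ester).
(A) contains a methyl-ester group (-C(=O)OCH3), which satisfies every atom and bond constraint.
(B) has a primary amide (-C(=O)NH2) but the carbonyl is bonded to N, not to an O-C linkage.
(C) has a methoxy ether (-OCH3) but the ether oxygen is not adjacent to a C=O carbon.
(D) has a carboxylic acid group (-C(=O)OH) but the singly-bonded O carries H (OX2H1, not H0).
So the answer is (A).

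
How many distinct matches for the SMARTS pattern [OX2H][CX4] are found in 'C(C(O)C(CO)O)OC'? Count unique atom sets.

3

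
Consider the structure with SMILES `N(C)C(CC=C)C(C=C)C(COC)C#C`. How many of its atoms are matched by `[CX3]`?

4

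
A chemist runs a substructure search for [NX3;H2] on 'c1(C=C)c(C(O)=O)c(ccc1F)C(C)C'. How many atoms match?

Check the 15 heavy atoms by environment: 4× c (aromatic, H0, X3) → no; 2× c (aromatic, H1, X3) → no; 1× F (H0, X1) → no; 1× C (H1, X3) → no; 1× C (H2, X3) → no; 1× C (H0, X3) → no; 1× O (H0, X1) → no; 1× O (H1, X2) → no; 1× C (H1, X4) → no; 2× C (H3, X4) → no.
No environment satisfies the query, so 0 matching atoms.

0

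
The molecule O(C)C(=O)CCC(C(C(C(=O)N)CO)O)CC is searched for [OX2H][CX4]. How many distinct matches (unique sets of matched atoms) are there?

[OX2H][CX4] is the SMARTS for an aliphatic alcohol: a hydroxyl oxygen bound to an sp3 (X4) carbon.
The molecule carries 2 separate instances of a hydroxyl group (-OH) meeting every constraint; each maps to a distinct set of atoms, giving 2 matches.

2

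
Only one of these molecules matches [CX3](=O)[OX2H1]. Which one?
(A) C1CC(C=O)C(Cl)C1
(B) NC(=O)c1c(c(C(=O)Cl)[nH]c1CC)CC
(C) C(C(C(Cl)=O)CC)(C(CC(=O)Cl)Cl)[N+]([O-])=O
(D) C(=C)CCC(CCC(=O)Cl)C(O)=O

D

[CX3](=O)[OX2H1] describes an sp2 carbon double-bonded to O and single-bonded to an -OH oxygen (a carboxylic acid).
(A) has an aldehyde (-CHO) but there is no singly-bonded oxygen on the carbonyl carbon.
(B) has a primary amide (-C(=O)NH2) but the carbonyl is bonded to N, not to an -OH oxygen.
(C) has an acyl chloride (-C(=O)Cl) but the carbonyl is bonded to Cl, not to an -OH oxygen.
(D) contains a carboxylic acid group (-C(=O)OH), which satisfies every atom and bond constraint.
So the answer is (D).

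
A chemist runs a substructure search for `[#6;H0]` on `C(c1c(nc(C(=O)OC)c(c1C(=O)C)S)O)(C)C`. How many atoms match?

7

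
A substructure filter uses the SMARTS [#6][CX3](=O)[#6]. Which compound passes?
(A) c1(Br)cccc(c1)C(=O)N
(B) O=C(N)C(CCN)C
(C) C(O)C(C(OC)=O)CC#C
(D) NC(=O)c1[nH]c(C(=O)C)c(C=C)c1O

[#6][CX3](=O)[#6] describes a carbonyl carbon (no H) flanked by two carbons (a ketone).
(A) has a primary amide (-C(=O)NH2) but one neighbour of the carbonyl carbon is N, not C.
(B) has a primary amide (-C(=O)NH2) but one neighbour of the carbonyl carbon is N, not C.
(C) has a methyl-ester group (-C(=O)OCH3) but one neighbour of the carbonyl carbon is O, not C.
(D) contains an acetyl/ketone group (-C(=O)CH3), which satisfies every atom and bond constraint.
So the answer is (D).

D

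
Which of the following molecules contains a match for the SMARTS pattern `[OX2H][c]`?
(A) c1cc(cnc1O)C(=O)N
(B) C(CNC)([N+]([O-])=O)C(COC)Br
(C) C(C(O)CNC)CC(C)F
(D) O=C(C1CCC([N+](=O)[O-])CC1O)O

A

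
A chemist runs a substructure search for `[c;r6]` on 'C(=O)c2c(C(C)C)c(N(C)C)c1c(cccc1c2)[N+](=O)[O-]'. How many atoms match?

The query [c;r6] means: aromatic carbon that belongs to a six-membered ring.
Check the 21 heavy atoms by environment: 10× c (aromatic, in 6-ring) → match; 6× C (acyclic) → no; 2× O (acyclic) → no; 1× N (charge +1, acyclic) → no; 1× O (charge -1, acyclic) → no; 1× N (acyclic) → no.
That gives 10 matching atoms.

10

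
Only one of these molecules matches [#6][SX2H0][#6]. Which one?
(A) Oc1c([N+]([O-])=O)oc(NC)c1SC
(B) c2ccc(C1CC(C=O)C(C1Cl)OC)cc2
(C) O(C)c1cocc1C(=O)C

A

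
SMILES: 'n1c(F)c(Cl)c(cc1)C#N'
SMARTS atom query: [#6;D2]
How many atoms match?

The query [#6;D2] means: any carbon bonded to exactly two heavy atoms.
Check the 10 heavy atoms by environment: 1× n (aromatic, D2) → no; 2× c (aromatic, D2) → match; 3× c (aromatic, D3) → no; 1× F (D1) → no; 1× Cl (D1) → no; 1× C (D2) → match; 1× N (D1) → no.
Summing the matching environments: 2 + 1 = 3 matching atoms.

3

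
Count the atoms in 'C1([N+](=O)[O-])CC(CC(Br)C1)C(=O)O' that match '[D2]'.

The query [D2] means: atom with exactly two heavy-atom neighbours.
Check the 13 heavy atoms by environment: 3× C (D2) → match; 4× C (D3) → no; 3× O (D1) → no; 1× Br (D1) → no; 1× N (charge +1, D3) → no; 1× O (charge -1, D1) → no.
That gives 3 matching atoms.

3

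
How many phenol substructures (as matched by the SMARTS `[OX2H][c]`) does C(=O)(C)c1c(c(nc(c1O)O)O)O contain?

[OX2H][c] is the SMARTS for a phenol: a hydroxyl oxygen attached to an aromatic carbon.
The molecule carries 4 separate instances of a hydroxyl group (-OH) meeting every constraint; each maps to a distinct set of atoms, giving 4 matches.

4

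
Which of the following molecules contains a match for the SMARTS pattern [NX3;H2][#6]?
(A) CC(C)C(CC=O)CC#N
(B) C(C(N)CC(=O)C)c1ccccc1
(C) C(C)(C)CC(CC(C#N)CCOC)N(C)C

[NX3;H2][#6] describes a trivalent nitrogen with two H attached to carbon (a primary amine).
(A) has a nitrile (-C#N) but the nitrogen is NX1 (triple-bonded), not NX3 with two H.
(B) contains a primary amino group (-NH2), which satisfies every atom and bond constraint.
(C) has a nitrile (-C#N) but the nitrogen is NX1 (triple-bonded), not NX3 with two H.
So the answer is (B).

B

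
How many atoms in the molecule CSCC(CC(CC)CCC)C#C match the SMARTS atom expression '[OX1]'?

0

The query [OX1] means: aliphatic oxygen with one total connection — typically a carbonyl =O or an oxide.
Check the 13 heavy atoms by environment: 10× C (X4) → no; 2× C (X2) → no; 1× S (X2) → no.
No environment satisfies the query, so 0 matching atoms.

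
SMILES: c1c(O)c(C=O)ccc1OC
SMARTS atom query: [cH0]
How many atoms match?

3

Check the 11 heavy atoms by environment: 3× c (aromatic, H1) → no; 3× c (aromatic, H0) → match; 1× O (H1) → no; 1× C (H1) → no; 2× O (H0) → no; 1× C (H3) → no.
That gives 3 matching atoms.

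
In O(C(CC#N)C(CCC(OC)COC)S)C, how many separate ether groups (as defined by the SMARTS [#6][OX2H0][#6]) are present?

3

[#6][OX2H0][#6] is the SMARTS for an ether: an aliphatic oxygen bridging two carbons with no H on the oxygen.
The molecule carries 3 separate instances of a methoxy ether (-OCH3) meeting every constraint; each maps to a distinct set of atoms, giving 3 matches.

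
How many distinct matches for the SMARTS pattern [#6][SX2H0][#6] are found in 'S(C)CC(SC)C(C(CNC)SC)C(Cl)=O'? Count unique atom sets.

[#6][SX2H0][#6] is the SMARTS for a thioether: an aliphatic sulfur bridging two carbons with no H on the sulfur.
The molecule carries 3 separate instances of a methylthio ether (-SCH3) meeting every constraint; each maps to a distinct set of atoms, giving 3 matches.

3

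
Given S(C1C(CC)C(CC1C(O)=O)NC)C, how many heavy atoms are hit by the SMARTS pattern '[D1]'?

The query [D1] means: atom with exactly one heavy-atom neighbour (degree 1).
Check the 14 heavy atoms by environment: 5× C (D3) → no; 2× C (D2) → no; 3× C (D1) → match; 1× N (D2) → no; 2× O (D1) → match; 1× S (D2) → no.
Summing the matching environments: 3 + 2 = 5 matching atoms.

5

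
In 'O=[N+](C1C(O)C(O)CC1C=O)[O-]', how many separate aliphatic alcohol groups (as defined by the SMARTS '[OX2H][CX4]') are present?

[OX2H][CX4] is the SMARTS for an aliphatic alcohol: a hydroxyl oxygen bound to an sp3 (X4) carbon.
The molecule carries 2 separate instances of a hydroxyl group (-OH) meeting every constraint; each maps to a distinct set of atoms, giving 2 matches.

2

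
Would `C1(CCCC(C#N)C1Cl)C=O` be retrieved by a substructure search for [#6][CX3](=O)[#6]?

The pattern [#6][CX3](=O)[#6] describes a carbonyl carbon (no H) flanked by two carbons — a ketone.
The closest candidate here is an aldehyde (-CHO), but the carbonyl carbon has H1, so it is not flanked by two carbons. No other fragment satisfies the full query, so there is no match.

No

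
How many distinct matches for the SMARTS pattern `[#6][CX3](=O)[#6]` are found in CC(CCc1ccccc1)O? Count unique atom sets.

0

[#6][CX3](=O)[#6] is the SMARTS for a ketone: a carbonyl carbon (no H) flanked by two carbons.
No fragment in the molecule satisfies every constraint, giving 0 matches.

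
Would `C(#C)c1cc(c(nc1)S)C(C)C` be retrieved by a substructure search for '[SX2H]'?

Yes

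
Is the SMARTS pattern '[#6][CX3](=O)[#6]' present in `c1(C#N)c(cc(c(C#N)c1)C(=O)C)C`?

Yes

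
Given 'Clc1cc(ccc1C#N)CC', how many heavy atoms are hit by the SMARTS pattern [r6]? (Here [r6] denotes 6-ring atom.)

The query [r6] means: r6 matches atoms in a six-membered ring.
Check the 11 heavy atoms by environment: 6× c (aromatic, in 6-ring) → match; 3× C (acyclic) → no; 1× N (acyclic) → no; 1× Cl (acyclic) → no.
That gives 6 matching atoms.

6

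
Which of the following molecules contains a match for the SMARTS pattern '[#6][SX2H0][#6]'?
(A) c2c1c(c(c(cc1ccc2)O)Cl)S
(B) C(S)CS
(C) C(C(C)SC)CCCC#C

C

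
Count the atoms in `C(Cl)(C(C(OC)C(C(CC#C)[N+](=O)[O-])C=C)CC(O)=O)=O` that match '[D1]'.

9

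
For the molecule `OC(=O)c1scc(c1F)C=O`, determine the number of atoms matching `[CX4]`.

The query [CX4] means: C with X4: aliphatic carbon with exactly 4 total connections (bonds + H).
Check the 11 heavy atoms by environment: 1× s (aromatic, X2) → no; 4× c (aromatic, X3) → no; 1× F (X1) → no; 2× C (X3) → no; 2× O (X1) → no; 1× O (X2) → no.
No environment satisfies the query, so 0 matching atoms.

0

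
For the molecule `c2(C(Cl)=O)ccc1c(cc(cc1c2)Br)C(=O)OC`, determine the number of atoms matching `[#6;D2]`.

5

The query [#6;D2] means: any carbon bonded to exactly two heavy atoms.
Check the 18 heavy atoms by environment: 5× c (aromatic, D3) → no; 5× c (aromatic, D2) → match; 2× C (D3) → no; 2× O (D1) → no; 1× O (D2) → no; 1× C (D1) → no; 1× Br (D1) → no; 1× Cl (D1) → no.
That gives 5 matching atoms.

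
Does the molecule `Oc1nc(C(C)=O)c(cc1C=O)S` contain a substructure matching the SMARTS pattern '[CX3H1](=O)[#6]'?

The pattern [CX3H1](=O)[#6] describes an sp2 carbon with one H, double-bonded to O and single-bonded to carbon — an aldehyde.
The molecule carries an aldehyde (-CHO), whose atoms satisfy every constraint of the query, so the pattern matches.

Yes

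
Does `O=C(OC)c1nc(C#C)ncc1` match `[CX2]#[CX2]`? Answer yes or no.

The pattern [CX2]#[CX2] describes a carbon-carbon triple bond — an alkyne.
The molecule carries an ethynyl group (-C#CH), whose atoms satisfy every constraint of the query, so the pattern matches.

Yes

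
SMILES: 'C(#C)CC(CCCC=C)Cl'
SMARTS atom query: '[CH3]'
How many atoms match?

0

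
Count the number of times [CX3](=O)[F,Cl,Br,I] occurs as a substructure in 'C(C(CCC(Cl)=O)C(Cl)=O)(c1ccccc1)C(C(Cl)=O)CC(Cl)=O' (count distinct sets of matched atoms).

4

[CX3](=O)[F,Cl,Br,I] is the SMARTS for an acyl halide: a carbonyl carbon bonded to a halogen.
The molecule carries 4 separate instances of an acyl chloride (-C(=O)Cl) meeting every constraint; each maps to a distinct set of atoms, giving 4 matches.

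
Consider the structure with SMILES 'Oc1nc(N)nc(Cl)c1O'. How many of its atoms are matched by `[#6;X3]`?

The query [#6;X3] means: any carbon (aromatic or not) with three total connections.
Check the 10 heavy atoms by environment: 2× n (aromatic, X2) → no; 4× c (aromatic, X3) → match; 1× Cl (X1) → no; 1× N (X3) → no; 2× O (X2) → no.
That gives 4 matching atoms.

4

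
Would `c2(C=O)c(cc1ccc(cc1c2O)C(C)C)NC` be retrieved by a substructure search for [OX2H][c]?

The pattern [OX2H][c] describes a hydroxyl oxygen attached to an aromatic carbon — a phenol.
The molecule carries a hydroxyl group (-OH), whose atoms satisfy every constraint of the query, so the pattern matches.

Yes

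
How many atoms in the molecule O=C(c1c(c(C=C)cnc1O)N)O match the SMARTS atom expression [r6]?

Check the 13 heavy atoms by environment: 1× n (aromatic, in 6-ring) → match; 5× c (aromatic, in 6-ring) → match; 3× C (acyclic) → no; 3× O (acyclic) → no; 1× N (acyclic) → no.
Summing the matching environments: 1 + 5 = 6 matching atoms.

6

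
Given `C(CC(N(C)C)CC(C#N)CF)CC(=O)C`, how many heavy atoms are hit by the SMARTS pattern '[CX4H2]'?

5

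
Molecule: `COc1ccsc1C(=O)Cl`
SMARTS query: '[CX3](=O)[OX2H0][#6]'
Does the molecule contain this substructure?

No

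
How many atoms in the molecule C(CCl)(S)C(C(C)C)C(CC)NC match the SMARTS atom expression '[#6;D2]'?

The query [#6;D2] means: any carbon bonded to exactly two heavy atoms.
Check the 13 heavy atoms by environment: 2× C (D2) → match; 4× C (D3) → no; 1× Cl (D1) → no; 4× C (D1) → no; 1× S (D1) → no; 1× N (D2) → no.
That gives 2 matching atoms.

2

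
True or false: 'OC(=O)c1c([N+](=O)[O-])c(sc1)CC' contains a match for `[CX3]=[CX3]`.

False

The pattern [CX3]=[CX3] describes a non-aromatic C=C double bond between two sp2 carbons — an alkene.
The closest candidate here is an ethyl group (-CH2CH3), but its C-C bond is a single bond between CX4 carbons, not CX3=CX3. No other fragment satisfies the full query, so there is no match.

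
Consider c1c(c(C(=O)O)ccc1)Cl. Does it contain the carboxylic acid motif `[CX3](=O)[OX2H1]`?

Yes

The pattern [CX3](=O)[OX2H1] describes an sp2 carbon double-bonded to O and single-bonded to an -OH oxygen — a carboxylic acid.
The molecule carries a carboxylic acid group (-C(=O)OH), whose atoms satisfy every constraint of the query, so the pattern matches.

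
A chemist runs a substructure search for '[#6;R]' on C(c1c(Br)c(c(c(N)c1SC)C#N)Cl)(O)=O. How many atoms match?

The query [#6;R] means: carbon that is part of a ring.
Check the 16 heavy atoms by environment: 6× c (aromatic, in 6-ring) → match; 2× N (acyclic) → no; 1× Cl (acyclic) → no; 3× C (acyclic) → no; 2× O (acyclic) → no; 1× Br (acyclic) → no; 1× S (acyclic) → no.
That gives 6 matching atoms.

6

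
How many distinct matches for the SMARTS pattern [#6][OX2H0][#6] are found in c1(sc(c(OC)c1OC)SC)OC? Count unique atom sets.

3

[#6][OX2H0][#6] is the SMARTS for an ether: an aliphatic oxygen bridging two carbons with no H on the oxygen.
The molecule carries 3 separate instances of a methoxy ether (-OCH3) meeting every constraint; each maps to a distinct set of atoms, giving 3 matches.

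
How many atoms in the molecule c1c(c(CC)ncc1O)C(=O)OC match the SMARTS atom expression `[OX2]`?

2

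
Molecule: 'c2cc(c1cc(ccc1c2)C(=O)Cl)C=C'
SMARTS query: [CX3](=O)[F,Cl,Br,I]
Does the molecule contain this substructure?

The pattern [CX3](=O)[F,Cl,Br,I] describes a carbonyl carbon bonded to a halogen — an acyl halide.
The molecule carries an acyl chloride (-C(=O)Cl), whose atoms satisfy every constraint of the query, so the pattern matches.

Yes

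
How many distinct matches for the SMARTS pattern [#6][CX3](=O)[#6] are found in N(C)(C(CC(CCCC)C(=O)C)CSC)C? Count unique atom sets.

1

[#6][CX3](=O)[#6] is the SMARTS for a ketone: a carbonyl carbon (no H) flanked by two carbons.
Exactly one fragment in the molecule meets all constraints, giving 1 match.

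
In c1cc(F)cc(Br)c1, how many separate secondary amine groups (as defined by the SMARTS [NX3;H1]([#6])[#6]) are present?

0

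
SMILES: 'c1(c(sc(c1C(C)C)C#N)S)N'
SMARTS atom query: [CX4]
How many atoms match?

3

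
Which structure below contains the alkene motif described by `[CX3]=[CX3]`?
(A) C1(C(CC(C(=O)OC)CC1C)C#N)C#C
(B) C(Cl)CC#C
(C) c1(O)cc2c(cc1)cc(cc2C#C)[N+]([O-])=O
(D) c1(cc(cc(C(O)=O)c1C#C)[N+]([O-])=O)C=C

D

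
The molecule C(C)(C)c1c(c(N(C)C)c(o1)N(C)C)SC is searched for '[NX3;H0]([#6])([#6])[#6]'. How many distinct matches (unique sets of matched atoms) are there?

[NX3;H0]([#6])([#6])[#6] is the SMARTS for a tertiary amine: a trivalent nitrogen with no H, bonded to three carbons.
The molecule carries 2 separate instances of a dimethylamino group (-N(CH3)2) meeting every constraint; each maps to a distinct set of atoms, giving 2 matches.

2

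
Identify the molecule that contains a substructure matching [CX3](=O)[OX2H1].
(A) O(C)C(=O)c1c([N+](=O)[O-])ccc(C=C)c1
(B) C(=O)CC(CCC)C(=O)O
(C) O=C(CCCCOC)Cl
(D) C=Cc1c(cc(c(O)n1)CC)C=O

[CX3](=O)[OX2H1] describes an sp2 carbon double-bonded to O and single-bonded to an -OH oxygen (a carboxylic acid).
(A) has a methyl-ester group (-C(=O)OCH3) but the singly-bonded O has no H (OX2H0, not OX2H1).
(B) contains a carboxylic acid group (-C(=O)OH), which satisfies every atom and bond constraint.
(C) has an acyl chloride (-C(=O)Cl) but the carbonyl is bonded to Cl, not to an -OH oxygen.
(D) has an aldehyde (-CHO) but there is no singly-bonded oxygen on the carbonyl carbon.
So the answer is (B).

B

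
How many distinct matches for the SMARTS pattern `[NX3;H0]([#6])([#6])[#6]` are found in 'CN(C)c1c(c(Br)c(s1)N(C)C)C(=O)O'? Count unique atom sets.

2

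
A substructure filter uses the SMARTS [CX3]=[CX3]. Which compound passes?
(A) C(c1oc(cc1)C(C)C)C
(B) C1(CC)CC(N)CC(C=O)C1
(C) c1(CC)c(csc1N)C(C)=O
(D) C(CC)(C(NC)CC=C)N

D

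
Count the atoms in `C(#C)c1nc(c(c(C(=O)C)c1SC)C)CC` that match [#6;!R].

Check the 16 heavy atoms by environment: 1× n (aromatic, in 6-ring) → no; 5× c (aromatic, in 6-ring) → no; 8× C (acyclic) → match; 1× O (acyclic) → no; 1× S (acyclic) → no.
That gives 8 matching atoms.

8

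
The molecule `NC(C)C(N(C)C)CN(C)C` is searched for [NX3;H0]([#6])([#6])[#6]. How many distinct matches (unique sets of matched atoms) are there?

2

[NX3;H0]([#6])([#6])[#6] is the SMARTS for a tertiary amine: a trivalent nitrogen with no H, bonded to three carbons.
The molecule carries 2 separate instances of a dimethylamino group (-N(CH3)2) meeting every constraint; each maps to a distinct set of atoms, giving 2 matches.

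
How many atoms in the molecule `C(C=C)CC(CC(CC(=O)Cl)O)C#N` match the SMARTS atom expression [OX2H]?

The query [OX2H] means: aliphatic oxygen with two connections, one of which is H — an -OH oxygen.
Check the 14 heavy atoms by environment: 4× C (H2, X4) → no; 2× C (H1, X4) → no; 1× O (H1, X2) → match; 1× C (H0, X2) → no; 1× N (H0, X1) → no; 1× C (H0, X3) → no; 1× O (H0, X1) → no; 1× Cl (H0, X1) → no; 1× C (H1, X3) → no; 1× C (H2, X3) → no.
That gives 1 matching atom.

1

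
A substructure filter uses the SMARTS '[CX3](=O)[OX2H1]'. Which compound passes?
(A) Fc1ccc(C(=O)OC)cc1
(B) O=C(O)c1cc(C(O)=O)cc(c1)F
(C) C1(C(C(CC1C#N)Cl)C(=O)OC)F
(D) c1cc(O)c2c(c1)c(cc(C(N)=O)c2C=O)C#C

[CX3](=O)[OX2H1] describes an sp2 carbon double-bonded to O and single-bonded to an -OH oxygen (a carboxylic acid).
(A) has a methyl-ester group (-C(=O)OCH3) but the singly-bonded O has no H (OX2H0, not OX2H1).
(B) contains a carboxylic acid group (-C(=O)OH), which satisfies every atom and bond constraint.
(C) has a methyl-ester group (-C(=O)OCH3) but the singly-bonded O has no H (OX2H0, not OX2H1).
(D) has a primary amide (-C(=O)NH2) but the carbonyl is bonded to N, not to an -OH oxygen.
So the answer is (B).

B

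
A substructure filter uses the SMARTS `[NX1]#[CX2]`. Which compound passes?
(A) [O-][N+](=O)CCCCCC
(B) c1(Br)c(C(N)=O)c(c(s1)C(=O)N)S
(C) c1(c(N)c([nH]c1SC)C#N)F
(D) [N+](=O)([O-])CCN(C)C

C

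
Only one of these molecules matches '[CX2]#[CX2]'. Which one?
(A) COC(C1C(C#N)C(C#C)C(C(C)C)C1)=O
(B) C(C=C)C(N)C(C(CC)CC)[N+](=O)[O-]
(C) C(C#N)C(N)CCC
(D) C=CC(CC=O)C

A

[CX2]#[CX2] describes a carbon-carbon triple bond (an alkyne).
(A) contains an ethynyl group (-C#CH), which satisfies every atom and bond constraint.
(B) has a vinyl group (-CH=CH2) but the C=C is a double bond; both carbons are CX3, not CX2.
(C) has a nitrile (-C#N) but the triple bond is C#N, not C#C.
(D) has a vinyl group (-CH=CH2) but the C=C is a double bond; both carbons are CX3, not CX2.
So the answer is (A).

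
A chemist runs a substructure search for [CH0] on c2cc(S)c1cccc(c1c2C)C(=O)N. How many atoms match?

1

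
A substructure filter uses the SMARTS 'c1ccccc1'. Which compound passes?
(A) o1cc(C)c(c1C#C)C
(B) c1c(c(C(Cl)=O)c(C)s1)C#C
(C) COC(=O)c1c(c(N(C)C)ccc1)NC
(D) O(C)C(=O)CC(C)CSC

c1ccccc1 describes six aromatic carbons in a ring (a benzene ring).
(A) has a methyl group (-CH3) but no six-membered all-carbon aromatic ring is present.
(B) has a methyl group (-CH3) but no six-membered all-carbon aromatic ring is present.
(C) contains the required atom environment, so the pattern matches.
(D) has a methyl group (-CH3) but no six-membered all-carbon aromatic ring is present.
So the answer is (C).

C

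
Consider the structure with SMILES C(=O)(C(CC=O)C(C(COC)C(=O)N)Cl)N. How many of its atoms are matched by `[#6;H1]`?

4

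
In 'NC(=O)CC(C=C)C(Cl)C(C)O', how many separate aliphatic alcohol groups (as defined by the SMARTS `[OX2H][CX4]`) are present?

1

[OX2H][CX4] is the SMARTS for an aliphatic alcohol: a hydroxyl oxygen bound to an sp3 (X4) carbon.
Exactly one fragment in the molecule meets all constraints, giving 1 match.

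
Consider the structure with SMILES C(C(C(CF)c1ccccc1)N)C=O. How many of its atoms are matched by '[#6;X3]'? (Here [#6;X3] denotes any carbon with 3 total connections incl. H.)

7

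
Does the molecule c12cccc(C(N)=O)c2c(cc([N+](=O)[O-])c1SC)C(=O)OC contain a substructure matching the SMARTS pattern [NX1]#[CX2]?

The pattern [NX1]#[CX2] describes a nitrogen triple-bonded to a two-connected carbon — a nitrile.
The closest candidate here is a nitro group (-[N+](=O)[O-]), but there is no C#N triple bond. No other fragment satisfies the full query, so there is no match.

No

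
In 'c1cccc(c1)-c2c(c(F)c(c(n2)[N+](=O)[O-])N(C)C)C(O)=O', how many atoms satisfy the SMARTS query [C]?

3

The query [C] means: uppercase C matches aliphatic (non-aromatic) carbon only.
Check the 22 heavy atoms by environment: 1× n (aromatic) → no; 11× c (aromatic) → no; 1× N → no; 3× C → match; 3× O → no; 1× F → no; 1× N (charge +1) → no; 1× O (charge -1) → no.
That gives 3 matching atoms.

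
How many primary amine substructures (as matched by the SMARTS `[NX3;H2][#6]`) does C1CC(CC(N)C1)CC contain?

1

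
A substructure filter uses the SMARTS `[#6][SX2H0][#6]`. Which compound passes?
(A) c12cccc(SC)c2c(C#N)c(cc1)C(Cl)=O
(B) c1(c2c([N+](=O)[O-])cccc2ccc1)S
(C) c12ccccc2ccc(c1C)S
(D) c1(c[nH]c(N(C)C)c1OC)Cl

A

[#6][SX2H0][#6] describes an aliphatic sulfur bridging two carbons with no H on the sulfur (a thioether).
(A) contains a methylthio ether (-SCH3), which satisfies every atom and bond constraint.
(B) has a thiol (-SH) but the sulfur has H1, not H0 bridging two carbons.
(C) has a thiol (-SH) but the sulfur has H1, not H0 bridging two carbons.
(D) has a methoxy ether (-OCH3) but the bridging atom is O, not S.
So the answer is (A).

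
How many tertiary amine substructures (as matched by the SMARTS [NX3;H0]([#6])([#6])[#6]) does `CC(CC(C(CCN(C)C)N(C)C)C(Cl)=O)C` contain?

[NX3;H0]([#6])([#6])[#6] is the SMARTS for a tertiary amine: a trivalent nitrogen with no H, bonded to three carbons.
The molecule carries 2 separate instances of a dimethylamino group (-N(CH3)2) meeting every constraint; each maps to a distinct set of atoms, giving 2 matches.

2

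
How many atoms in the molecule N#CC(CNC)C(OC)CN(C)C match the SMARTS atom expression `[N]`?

3

Check the 13 heavy atoms by environment: 9× C → no; 3× N → match; 1× O → no.
That gives 3 matching atoms.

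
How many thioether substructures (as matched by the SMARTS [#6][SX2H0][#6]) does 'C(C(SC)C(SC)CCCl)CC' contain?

2

[#6][SX2H0][#6] is the SMARTS for a thioether: an aliphatic sulfur bridging two carbons with no H on the sulfur.
The molecule carries 2 separate instances of a methylthio ether (-SCH3) meeting every constraint; each maps to a distinct set of atoms, giving 2 matches.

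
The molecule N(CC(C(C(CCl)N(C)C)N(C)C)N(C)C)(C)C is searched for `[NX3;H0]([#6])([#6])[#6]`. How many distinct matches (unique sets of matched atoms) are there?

4

[NX3;H0]([#6])([#6])[#6] is the SMARTS for a tertiary amine: a trivalent nitrogen with no H, bonded to three carbons.
The molecule carries 4 separate instances of a dimethylamino group (-N(CH3)2) meeting every constraint; each maps to a distinct set of atoms, giving 4 matches.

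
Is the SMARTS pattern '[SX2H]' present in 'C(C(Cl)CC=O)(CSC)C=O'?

No

The pattern [SX2H] describes an aliphatic sulfur with two connections, one being H — a thiol.
The closest candidate here is a methylthio ether (-SCH3), but the sulfur has H0 (bonded to two carbons), not H1. No other fragment satisfies the full query, so there is no match.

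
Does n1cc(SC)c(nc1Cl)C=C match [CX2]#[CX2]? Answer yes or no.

No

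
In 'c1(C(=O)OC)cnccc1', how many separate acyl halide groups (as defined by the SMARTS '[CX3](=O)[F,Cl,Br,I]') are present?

0

[CX3](=O)[F,Cl,Br,I] is the SMARTS for an acyl halide: a carbonyl carbon bonded to a halogen.
The molecule has a methyl-ester group (-C(=O)OCH3), but the carbonyl is bonded to -O-C, not to a halogen; nothing else fits, so there are 0 matches.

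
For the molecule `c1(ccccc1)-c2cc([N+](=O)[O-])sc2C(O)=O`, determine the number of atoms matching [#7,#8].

5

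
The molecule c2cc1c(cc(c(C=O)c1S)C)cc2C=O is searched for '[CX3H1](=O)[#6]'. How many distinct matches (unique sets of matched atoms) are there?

2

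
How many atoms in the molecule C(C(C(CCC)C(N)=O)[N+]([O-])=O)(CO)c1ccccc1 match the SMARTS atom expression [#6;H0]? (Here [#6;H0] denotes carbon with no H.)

The query [#6;H0] means: any carbon with no attached hydrogen.
Check the 20 heavy atoms by environment: 3× C (H2) → no; 3× C (H1) → no; 1× N (charge +1, H0) → no; 1× O (charge -1, H0) → no; 2× O (H0) → no; 1× C (H3) → no; 1× C (H0) → match; 1× N (H2) → no; 1× O (H1) → no; 1× c (aromatic, H0) → match; 5× c (aromatic, H1) → no.
Summing the matching environments: 1 + 1 = 2 matching atoms.

2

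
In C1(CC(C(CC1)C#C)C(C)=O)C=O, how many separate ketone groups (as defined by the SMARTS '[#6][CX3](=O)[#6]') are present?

1

[#6][CX3](=O)[#6] is the SMARTS for a ketone: a carbonyl carbon (no H) flanked by two carbons.
Exactly one fragment in the molecule meets all constraints, giving 1 match.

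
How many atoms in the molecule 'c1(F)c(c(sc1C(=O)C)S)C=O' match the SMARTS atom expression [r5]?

Check the 12 heavy atoms by environment: 1× s (aromatic, in 5-ring) → match; 4× c (aromatic, in 5-ring) → match; 3× C (acyclic) → no; 2× O (acyclic) → no; 1× F (acyclic) → no; 1× S (acyclic) → no.
Summing the matching environments: 1 + 4 = 5 matching atoms.

5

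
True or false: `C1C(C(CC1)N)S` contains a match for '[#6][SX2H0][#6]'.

The pattern [#6][SX2H0][#6] describes an aliphatic sulfur bridging two carbons with no H on the sulfur — a thioether.
The closest candidate here is a thiol (-SH), but the sulfur has H1, not H0 bridging two carbons. No other fragment satisfies the full query, so there is no match.

False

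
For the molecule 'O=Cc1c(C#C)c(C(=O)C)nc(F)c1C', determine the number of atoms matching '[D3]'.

The query [D3] means: atom with exactly three heavy-atom neighbours.
Check the 15 heavy atoms by environment: 1× n (aromatic, D2) → no; 5× c (aromatic, D3) → match; 2× C (D2) → no; 3× C (D1) → no; 2× O (D1) → no; 1× C (D3) → match; 1× F (D1) → no.
Summing the matching environments: 5 + 1 = 6 matching atoms.

6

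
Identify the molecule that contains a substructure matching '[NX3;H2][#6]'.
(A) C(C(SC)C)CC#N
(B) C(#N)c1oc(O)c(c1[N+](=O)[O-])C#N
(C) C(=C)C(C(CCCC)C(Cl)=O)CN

C

[NX3;H2][#6] describes a trivalent nitrogen with two H attached to carbon (a primary amine).
(A) has a nitrile (-C#N) but the nitrogen is NX1 (triple-bonded), not NX3 with two H.
(B) has a nitro group (-[N+](=O)[O-]) but the nitrogen is [N+] with no H, not NX3H2.
(C) contains a primary amino group (-NH2), which satisfies every atom and bond constraint.
So the answer is (C).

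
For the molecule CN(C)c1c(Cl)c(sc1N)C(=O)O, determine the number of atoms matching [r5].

The query [r5] means: r5 matches atoms in a five-membered ring.
Check the 13 heavy atoms by environment: 1× s (aromatic, in 5-ring) → match; 4× c (aromatic, in 5-ring) → match; 1× Cl (acyclic) → no; 2× N (acyclic) → no; 3× C (acyclic) → no; 2× O (acyclic) → no.
Summing the matching environments: 1 + 4 = 5 matching atoms.

5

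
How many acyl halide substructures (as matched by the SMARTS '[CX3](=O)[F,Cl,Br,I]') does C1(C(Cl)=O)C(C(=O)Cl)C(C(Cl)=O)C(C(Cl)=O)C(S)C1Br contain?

4

[CX3](=O)[F,Cl,Br,I] is the SMARTS for an acyl halide: a carbonyl carbon bonded to a halogen.
The molecule carries 4 separate instances of an acyl chloride (-C(=O)Cl) meeting every constraint; each maps to a distinct set of atoms, giving 4 matches.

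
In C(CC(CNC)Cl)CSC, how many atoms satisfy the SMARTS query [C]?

7

The query [C] means: uppercase C matches aliphatic (non-aromatic) carbon only.
Check the 10 heavy atoms by environment: 7× C → match; 1× N → no; 1× Cl → no; 1× S → no.
That gives 7 matching atoms.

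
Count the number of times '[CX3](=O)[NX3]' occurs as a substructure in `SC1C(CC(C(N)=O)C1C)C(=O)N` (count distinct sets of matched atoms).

2

[CX3](=O)[NX3] is the SMARTS for an amide: a carbonyl carbon bonded to a trivalent nitrogen.
The molecule carries 2 separate instances of a primary amide (-C(=O)NH2) meeting every constraint; each maps to a distinct set of atoms, giving 2 matches.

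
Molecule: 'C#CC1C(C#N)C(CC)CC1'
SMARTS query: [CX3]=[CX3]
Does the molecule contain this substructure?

No

The pattern [CX3]=[CX3] describes a non-aromatic C=C double bond between two sp2 carbons — an alkene.
The closest candidate here is an ethyl group (-CH2CH3), but its C-C bond is a single bond between CX4 carbons, not CX3=CX3. No other fragment satisfies the full query, so there is no match.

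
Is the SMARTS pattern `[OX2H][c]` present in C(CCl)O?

No

The pattern [OX2H][c] describes a hydroxyl oxygen attached to an aromatic carbon — a phenol.
The closest candidate here is a hydroxyl group (-OH), but the -OH is on an aliphatic carbon, not an aromatic c. No other fragment satisfies the full query, so there is no match.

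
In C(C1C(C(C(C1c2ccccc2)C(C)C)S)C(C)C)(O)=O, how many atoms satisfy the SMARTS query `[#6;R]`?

11

Check the 21 heavy atoms by environment: 5× C (in 5-ring) → match; 7× C (acyclic) → no; 2× O (acyclic) → no; 6× c (aromatic, in 6-ring) → match; 1× S (acyclic) → no.
Summing the matching environments: 5 + 6 = 11 matching atoms.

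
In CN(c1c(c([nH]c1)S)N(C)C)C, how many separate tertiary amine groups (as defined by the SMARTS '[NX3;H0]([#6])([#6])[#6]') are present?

2

[NX3;H0]([#6])([#6])[#6] is the SMARTS for a tertiary amine: a trivalent nitrogen with no H, bonded to three carbons.
The molecule carries 2 separate instances of a dimethylamino group (-N(CH3)2) meeting every constraint; each maps to a distinct set of atoms, giving 2 matches.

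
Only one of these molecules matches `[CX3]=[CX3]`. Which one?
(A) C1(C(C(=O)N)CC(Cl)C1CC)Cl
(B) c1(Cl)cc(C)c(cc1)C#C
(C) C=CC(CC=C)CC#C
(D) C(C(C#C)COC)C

[CX3]=[CX3] describes a non-aromatic C=C double bond between two sp2 carbons (an alkene).
(A) has an ethyl group (-CH2CH3) but its C-C bond is a single bond between CX4 carbons, not CX3=CX3.
(B) has an ethynyl group (-C#CH) but the C-C bond is a triple bond, not a double bond.
(C) contains a vinyl group (-CH=CH2), which satisfies every atom and bond constraint.
(D) has an ethynyl group (-C#CH) but the C-C bond is a triple bond, not a double bond.
So the answer is (C).

C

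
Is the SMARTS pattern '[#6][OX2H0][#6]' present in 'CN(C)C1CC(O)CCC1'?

No

The pattern [#6][OX2H0][#6] describes an aliphatic oxygen bridging two carbons with no H on the oxygen — an ether.
The closest candidate here is a hydroxyl group (-OH), but the oxygen has H1, not H0 bridging two carbons. No other fragment satisfies the full query, so there is no match.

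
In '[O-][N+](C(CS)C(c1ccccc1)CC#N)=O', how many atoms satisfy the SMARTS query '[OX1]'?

Check the 16 heavy atoms by environment: 4× C (X4) → no; 1× N (charge +1, X3) → no; 1× O (charge -1, X1) → match; 1× O (X1) → match; 1× C (X2) → no; 1× N (X1) → no; 6× c (aromatic, X3) → no; 1× S (X2) → no.
Summing the matching environments: 1 + 1 = 2 matching atoms.

2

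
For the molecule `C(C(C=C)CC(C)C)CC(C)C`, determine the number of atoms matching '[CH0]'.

0

Check the 12 heavy atoms by environment: 4× C (H2) → no; 4× C (H1) → no; 4× C (H3) → no.
No environment satisfies the query, so 0 matching atoms.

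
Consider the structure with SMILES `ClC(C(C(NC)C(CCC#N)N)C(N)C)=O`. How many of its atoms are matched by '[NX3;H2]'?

2

The query [NX3;H2] means: aliphatic N with 3 total connections, two of them H — an -NH2 nitrogen (amine or amide).
Check the 16 heavy atoms by environment: 2× C (H2, X4) → no; 4× C (H1, X4) → no; 2× C (H3, X4) → no; 1× C (H0, X3) → no; 1× O (H0, X1) → no; 1× Cl (H0, X1) → no; 1× C (H0, X2) → no; 1× N (H0, X1) → no; 2× N (H2, X3) → match; 1× N (H1, X3) → no.
That gives 2 matching atoms.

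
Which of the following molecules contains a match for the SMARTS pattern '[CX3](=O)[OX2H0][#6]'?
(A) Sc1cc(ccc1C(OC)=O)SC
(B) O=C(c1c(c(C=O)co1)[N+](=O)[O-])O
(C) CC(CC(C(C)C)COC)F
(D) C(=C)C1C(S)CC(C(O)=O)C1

[CX3](=O)[OX2H0][#6] describes a carbonyl carbon bonded to an oxygen that is itself bonded to carbon (no H on that O) (an ester).
(A) contains a methyl-ester group (-C(=O)OCH3), which satisfies every atom and bond constraint.
(B) has a carboxylic acid group (-C(=O)OH) but the singly-bonded O carries H (OX2H1, not H0).
(C) has a methoxy ether (-OCH3) but the ether oxygen is not adjacent to a C=O carbon.
(D) has a carboxylic acid group (-C(=O)OH) but the singly-bonded O carries H (OX2H1, not H0).
So the answer is (A).

A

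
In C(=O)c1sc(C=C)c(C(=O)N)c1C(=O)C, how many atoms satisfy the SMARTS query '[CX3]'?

5

The query [CX3] means: C with X3: aliphatic carbon with exactly 3 total connections.
Check the 15 heavy atoms by environment: 1× s (aromatic, X2) → no; 4× c (aromatic, X3) → no; 5× C (X3) → match; 3× O (X1) → no; 1× C (X4) → no; 1× N (X3) → no.
That gives 5 matching atoms.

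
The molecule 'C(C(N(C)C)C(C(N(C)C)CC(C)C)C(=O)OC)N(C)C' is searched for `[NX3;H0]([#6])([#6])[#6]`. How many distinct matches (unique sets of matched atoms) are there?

3

[NX3;H0]([#6])([#6])[#6] is the SMARTS for a tertiary amine: a trivalent nitrogen with no H, bonded to three carbons.
The molecule carries 3 separate instances of a dimethylamino group (-N(CH3)2) meeting every constraint; each maps to a distinct set of atoms, giving 3 matches.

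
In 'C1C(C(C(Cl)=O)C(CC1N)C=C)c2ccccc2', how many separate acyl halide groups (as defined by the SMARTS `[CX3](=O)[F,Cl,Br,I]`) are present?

[CX3](=O)[F,Cl,Br,I] is the SMARTS for an acyl halide: a carbonyl carbon bonded to a halogen.
Exactly one fragment in the molecule meets all constraints, giving 1 match.

1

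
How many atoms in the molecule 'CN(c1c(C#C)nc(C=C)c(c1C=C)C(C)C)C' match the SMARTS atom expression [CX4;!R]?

The query [CX4;!R] means: aliphatic carbon with four total connections, not in a ring.
Check the 18 heavy atoms by environment: 1× n (aromatic, X2, in 6-ring) → no; 5× c (aromatic, X3, in 6-ring) → no; 2× C (X2, acyclic) → no; 4× C (X3, acyclic) → no; 1× N (X3, acyclic) → no; 5× C (X4, acyclic) → match.
That gives 5 matching atoms.

5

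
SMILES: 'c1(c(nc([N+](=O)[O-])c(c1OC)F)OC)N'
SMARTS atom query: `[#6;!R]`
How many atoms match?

2

The query [#6;!R] means: carbon not in any ring.
Check the 15 heavy atoms by environment: 1× n (aromatic, in 6-ring) → no; 5× c (aromatic, in 6-ring) → no; 1× F (acyclic) → no; 3× O (acyclic) → no; 2× C (acyclic) → match; 1× N (charge +1, acyclic) → no; 1× O (charge -1, acyclic) → no; 1× N (acyclic) → no.
That gives 2 matching atoms.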